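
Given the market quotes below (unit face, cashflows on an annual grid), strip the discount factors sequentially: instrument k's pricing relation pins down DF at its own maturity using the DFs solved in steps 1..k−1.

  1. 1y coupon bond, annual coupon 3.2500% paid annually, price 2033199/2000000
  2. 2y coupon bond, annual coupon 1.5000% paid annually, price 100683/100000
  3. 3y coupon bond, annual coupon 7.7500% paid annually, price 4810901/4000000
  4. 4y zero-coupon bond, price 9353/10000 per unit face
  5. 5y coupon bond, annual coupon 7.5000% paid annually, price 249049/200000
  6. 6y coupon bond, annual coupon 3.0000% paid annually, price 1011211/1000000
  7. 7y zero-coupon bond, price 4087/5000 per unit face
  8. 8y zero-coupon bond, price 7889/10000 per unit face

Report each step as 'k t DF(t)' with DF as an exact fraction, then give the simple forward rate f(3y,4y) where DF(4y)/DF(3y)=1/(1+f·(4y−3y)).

1 1 4923/5000
2 2 4887/5000
3 3 9751/10000
4 4 9353/10000
5 5 4441/5000
6 6 8431/10000
7 7 4087/5000
8 8 7889/10000
f(3y,4y) = ((9751/10000)/(9353/10000) − 1)/(1) = 2/47 ≈ 4.2553%

step 1 [1y] bond c/1=13/400: DF=(2033199/2000000 − 13/400·(0))/(1+13/400) = 4923/5000 ≈ 0.984600
step 2 [2y] bond c/1=3/200: DF=(100683/100000 − 3/200·(0.984600))/(1+3/200) = 4887/5000 ≈ 0.977400
step 3 [3y] bond c/1=31/400: DF=(4810901/4000000 − 31/400·(0.984600+0.977400))/(1+31/400) = 9751/10000 ≈ 0.975100
step 4 [4y] zero: DF = P = 9353/10000 ≈ 0.935300
step 5 [5y] bond c/1=3/40: DF=(249049/200000 − 3/40·(0.984600+0.977400+0.975100+0.935300))/(1+3/40) = 4441/5000 ≈ 0.888200
step 6 [6y] bond c/1=3/100: DF=(1011211/1000000 − 3/100·(0.984600+0.977400+0.975100+0.935300+0.888200))/(1+3/100) = 8431/10000 ≈ 0.843100
step 7 [7y] zero: DF = P = 4087/5000 ≈ 0.817400
step 8 [8y] zero: DF = P = 7889/10000 ≈ 0.788900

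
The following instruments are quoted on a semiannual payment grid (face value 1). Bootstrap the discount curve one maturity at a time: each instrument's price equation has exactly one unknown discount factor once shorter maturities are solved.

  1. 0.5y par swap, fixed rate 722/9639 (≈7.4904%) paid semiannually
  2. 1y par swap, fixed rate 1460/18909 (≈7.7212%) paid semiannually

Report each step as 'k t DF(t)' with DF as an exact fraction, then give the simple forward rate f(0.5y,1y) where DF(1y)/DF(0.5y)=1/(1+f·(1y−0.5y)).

1 1/2 9639/10000
2 1 927/1000
f(0.5y,1y) = ((9639/10000)/(927/1000) − 1)/(1/2) = 41/515 ≈ 7.9612%

step 1 [0.5y] swap r/2=361/9639: DF=(1 − 361/9639·(0))/(1+361/9639) = 9639/10000 ≈ 0.963900
step 2 [1y] swap r/2=730/18909: DF=(1 − 730/18909·(0.963900))/(1+730/18909) = 927/1000 ≈ 0.927000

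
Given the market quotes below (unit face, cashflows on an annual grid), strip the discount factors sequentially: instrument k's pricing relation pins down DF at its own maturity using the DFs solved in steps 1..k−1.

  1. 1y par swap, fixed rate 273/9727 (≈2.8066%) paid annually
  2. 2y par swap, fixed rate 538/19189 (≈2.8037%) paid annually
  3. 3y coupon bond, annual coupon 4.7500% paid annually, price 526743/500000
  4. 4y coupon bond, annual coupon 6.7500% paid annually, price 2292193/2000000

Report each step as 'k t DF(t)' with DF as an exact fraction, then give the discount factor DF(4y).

step 1 [1y] swap r/1=273/9727: DF=(1 − 273/9727·(0))/(1+273/9727) = 9727/10000 ≈ 0.972700
step 2 [2y] swap r/1=538/19189: DF=(1 − 538/19189·(0.972700))/(1+538/19189) = 4731/5000 ≈ 0.946200
step 3 [3y] bond c/1=19/400: DF=(526743/500000 − 19/400·(0.972700+0.946200))/(1+19/400) = 9187/10000 ≈ 0.918700
step 4 [4y] bond c/1=27/400: DF=(2292193/2000000 − 27/400·(0.972700+0.946200+0.918700))/(1+27/400) = 4471/5000 ≈ 0.894200

1 1 9727/10000
2 2 4731/5000
3 3 9187/10000
4 4 4471/5000
DF(4y) = 4471/5000 ≈ 0.894200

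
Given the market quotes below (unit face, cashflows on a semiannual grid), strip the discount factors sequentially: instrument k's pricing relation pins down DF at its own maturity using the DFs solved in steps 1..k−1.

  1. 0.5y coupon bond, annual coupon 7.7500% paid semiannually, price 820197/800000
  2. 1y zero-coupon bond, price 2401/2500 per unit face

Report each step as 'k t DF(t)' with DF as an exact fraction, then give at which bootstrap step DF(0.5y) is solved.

step 1 [0.5y] bond c/2=31/800: DF=(820197/800000 − 31/800·(0))/(1+31/800) = 987/1000 ≈ 0.987000
step 2 [1y] zero: DF = P = 2401/2500 ≈ 0.960400

1 1/2 987/1000
2 1 2401/2500
DF(0.5y) is solved at step 1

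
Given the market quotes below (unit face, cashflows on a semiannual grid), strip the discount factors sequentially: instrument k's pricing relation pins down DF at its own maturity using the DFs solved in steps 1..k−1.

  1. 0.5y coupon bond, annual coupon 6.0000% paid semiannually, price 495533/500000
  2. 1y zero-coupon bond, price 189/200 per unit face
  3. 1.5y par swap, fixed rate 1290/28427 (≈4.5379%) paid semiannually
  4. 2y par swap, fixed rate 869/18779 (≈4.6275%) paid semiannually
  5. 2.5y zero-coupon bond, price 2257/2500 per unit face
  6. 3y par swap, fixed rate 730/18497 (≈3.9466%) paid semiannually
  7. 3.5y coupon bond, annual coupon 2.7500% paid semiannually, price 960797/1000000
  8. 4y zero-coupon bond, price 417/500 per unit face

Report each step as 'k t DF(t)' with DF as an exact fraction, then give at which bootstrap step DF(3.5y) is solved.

step 1 [0.5y] bond c/2=3/100: DF=(495533/500000 − 3/100·(0))/(1+3/100) = 4811/5000 ≈ 0.962200
step 2 [1y] zero: DF = P = 189/200 ≈ 0.945000
step 3 [1.5y] swap r/2=645/28427: DF=(1 − 645/28427·(0.962200+0.945000))/(1+645/28427) = 1871/2000 ≈ 0.935500
step 4 [2y] swap r/2=869/37558: DF=(1 − 869/37558·(0.962200+0.945000+0.935500))/(1+869/37558) = 9131/10000 ≈ 0.913100
step 5 [2.5y] zero: DF = P = 2257/2500 ≈ 0.902800
step 6 [3y] swap r/2=365/18497: DF=(1 − 365/18497·(0.962200+0.945000+0.935500+0.913100+0.902800))/(1+365/18497) = 1781/2000 ≈ 0.890500
step 7 [3.5y] bond c/2=11/800: DF=(960797/1000000 − 11/800·(0.962200+0.945000+0.935500+0.913100+0.902800+0.890500))/(1+11/800) = 349/400 ≈ 0.872500
step 8 [4y] zero: DF = P = 417/500 ≈ 0.834000

1 1/2 4811/5000
2 1 189/200
3 3/2 1871/2000
4 2 9131/10000
5 5/2 2257/2500
6 3 1781/2000
7 7/2 349/400
8 4 417/500
DF(3.5y) is solved at step 7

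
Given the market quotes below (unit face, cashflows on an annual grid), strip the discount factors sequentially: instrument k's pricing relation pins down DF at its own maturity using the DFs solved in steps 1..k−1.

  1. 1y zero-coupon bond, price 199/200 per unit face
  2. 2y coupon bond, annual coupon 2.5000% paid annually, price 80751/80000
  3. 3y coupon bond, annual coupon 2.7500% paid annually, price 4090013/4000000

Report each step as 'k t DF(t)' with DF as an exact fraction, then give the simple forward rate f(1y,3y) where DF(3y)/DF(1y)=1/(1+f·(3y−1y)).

1 1 199/200
2 2 1921/2000
3 3 2357/2500
f(1y,3y) = ((199/200)/(2357/2500) − 1)/(2) = 261/9428 ≈ 2.7683%

step 1 [1y] zero: DF = P = 199/200 ≈ 0.995000
step 2 [2y] bond c/1=1/40: DF=(80751/80000 − 1/40·(0.995000))/(1+1/40) = 1921/2000 ≈ 0.960500
step 3 [3y] bond c/1=11/400: DF=(4090013/4000000 − 11/400·(0.995000+0.960500))/(1+11/400) = 2357/2500 ≈ 0.942800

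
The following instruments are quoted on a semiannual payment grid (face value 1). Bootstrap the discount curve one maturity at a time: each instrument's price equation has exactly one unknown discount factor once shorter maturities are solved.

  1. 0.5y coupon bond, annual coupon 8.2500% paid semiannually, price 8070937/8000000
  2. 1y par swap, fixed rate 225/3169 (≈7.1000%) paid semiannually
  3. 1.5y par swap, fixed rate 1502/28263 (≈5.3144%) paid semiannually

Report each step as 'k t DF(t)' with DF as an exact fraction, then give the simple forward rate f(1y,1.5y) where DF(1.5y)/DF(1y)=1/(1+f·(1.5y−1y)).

step 1 [0.5y] bond c/2=33/800: DF=(8070937/8000000 − 33/800·(0))/(1+33/800) = 9689/10000 ≈ 0.968900
step 2 [1y] swap r/2=225/6338: DF=(1 − 225/6338·(0.968900))/(1+225/6338) = 373/400 ≈ 0.932500
step 3 [1.5y] swap r/2=751/28263: DF=(1 − 751/28263·(0.968900+0.932500))/(1+751/28263) = 9249/10000 ≈ 0.924900

1 1/2 9689/10000
2 1 373/400
3 3/2 9249/10000
f(1y,1.5y) = ((373/400)/(9249/10000) − 1)/(1/2) = 152/9249 ≈ 1.6434%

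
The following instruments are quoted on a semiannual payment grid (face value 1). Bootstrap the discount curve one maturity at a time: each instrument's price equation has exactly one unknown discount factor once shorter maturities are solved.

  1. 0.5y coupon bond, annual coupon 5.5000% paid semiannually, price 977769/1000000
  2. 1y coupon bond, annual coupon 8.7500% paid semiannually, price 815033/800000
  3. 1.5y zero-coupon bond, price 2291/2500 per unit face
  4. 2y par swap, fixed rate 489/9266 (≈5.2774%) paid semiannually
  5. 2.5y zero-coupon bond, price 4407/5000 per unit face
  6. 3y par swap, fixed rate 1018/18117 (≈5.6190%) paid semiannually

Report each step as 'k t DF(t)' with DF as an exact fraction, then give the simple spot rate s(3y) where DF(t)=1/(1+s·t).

step 1 [0.5y] bond c/2=11/400: DF=(977769/1000000 − 11/400·(0))/(1+11/400) = 2379/2500 ≈ 0.951600
step 2 [1y] bond c/2=7/160: DF=(815033/800000 − 7/160·(0.951600))/(1+7/160) = 4681/5000 ≈ 0.936200
step 3 [1.5y] zero: DF = P = 2291/2500 ≈ 0.916400
step 4 [2y] swap r/2=489/18532: DF=(1 − 489/18532·(0.951600+0.936200+0.916400))/(1+489/18532) = 4511/5000 ≈ 0.902200
step 5 [2.5y] zero: DF = P = 4407/5000 ≈ 0.881400
step 6 [3y] swap r/2=509/18117: DF=(1 − 509/18117·(0.951600+0.936200+0.916400+0.902200+0.881400))/(1+509/18117) = 8473/10000 ≈ 0.847300

1 1/2 2379/2500
2 1 4681/5000
3 3/2 2291/2500
4 2 4511/5000
5 5/2 4407/5000
6 3 8473/10000
s(3y) = (1/(8473/10000) − 1)/(3) = 509/8473 ≈ 6.0073%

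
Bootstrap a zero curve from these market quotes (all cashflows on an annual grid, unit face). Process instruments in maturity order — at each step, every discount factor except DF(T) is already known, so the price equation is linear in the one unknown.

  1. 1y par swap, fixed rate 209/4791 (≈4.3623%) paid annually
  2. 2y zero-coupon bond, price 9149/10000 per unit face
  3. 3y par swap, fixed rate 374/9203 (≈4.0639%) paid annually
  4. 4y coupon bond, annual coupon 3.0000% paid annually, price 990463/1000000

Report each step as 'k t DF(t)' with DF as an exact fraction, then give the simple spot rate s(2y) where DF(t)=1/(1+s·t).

1 1 4791/5000
2 2 9149/10000
3 3 4439/5000
4 4 2203/2500
s(2y) = (1/(9149/10000) − 1)/(2) = 851/18298 ≈ 4.6508%

step 1 [1y] swap r/1=209/4791: DF=(1 − 209/4791·(0))/(1+209/4791) = 4791/5000 ≈ 0.958200
step 2 [2y] zero: DF = P = 9149/10000 ≈ 0.914900
step 3 [3y] swap r/1=374/9203: DF=(1 − 374/9203·(0.958200+0.914900))/(1+374/9203) = 4439/5000 ≈ 0.887800
step 4 [4y] bond c/1=3/100: DF=(990463/1000000 − 3/100·(0.958200+0.914900+0.887800))/(1+3/100) = 2203/2500 ≈ 0.881200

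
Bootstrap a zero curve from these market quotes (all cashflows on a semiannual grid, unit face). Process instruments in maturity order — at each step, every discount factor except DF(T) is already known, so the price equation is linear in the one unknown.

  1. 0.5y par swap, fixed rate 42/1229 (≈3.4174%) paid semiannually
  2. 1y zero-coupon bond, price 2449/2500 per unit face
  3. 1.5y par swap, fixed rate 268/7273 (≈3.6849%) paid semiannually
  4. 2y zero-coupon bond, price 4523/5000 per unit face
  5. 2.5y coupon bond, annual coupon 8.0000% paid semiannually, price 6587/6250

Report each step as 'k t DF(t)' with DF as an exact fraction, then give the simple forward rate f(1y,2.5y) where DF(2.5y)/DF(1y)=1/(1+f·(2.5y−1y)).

step 1 [0.5y] swap r/2=21/1229: DF=(1 − 21/1229·(0))/(1+21/1229) = 1229/1250 ≈ 0.983200
step 2 [1y] zero: DF = P = 2449/2500 ≈ 0.979600
step 3 [1.5y] swap r/2=134/7273: DF=(1 − 134/7273·(0.983200+0.979600))/(1+134/7273) = 1183/1250 ≈ 0.946400
step 4 [2y] zero: DF = P = 4523/5000 ≈ 0.904600
step 5 [2.5y] bond c/2=1/25: DF=(6587/6250 − 1/25·(0.983200+0.979600+0.946400+0.904600))/(1+1/25) = 8667/10000 ≈ 0.866700

1 1/2 1229/1250
2 1 2449/2500
3 3/2 1183/1250
4 2 4523/5000
5 5/2 8667/10000
f(1y,2.5y) = ((2449/2500)/(8667/10000) − 1)/(3/2) = 2258/26001 ≈ 8.6843%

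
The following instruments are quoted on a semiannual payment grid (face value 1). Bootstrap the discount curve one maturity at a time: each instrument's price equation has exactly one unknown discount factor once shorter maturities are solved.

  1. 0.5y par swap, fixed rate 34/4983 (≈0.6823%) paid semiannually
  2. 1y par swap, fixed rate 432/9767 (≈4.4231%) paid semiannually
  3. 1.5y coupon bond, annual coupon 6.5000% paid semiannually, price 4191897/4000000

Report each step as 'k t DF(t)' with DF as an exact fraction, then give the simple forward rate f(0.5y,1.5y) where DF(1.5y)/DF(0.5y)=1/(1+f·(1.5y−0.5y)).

step 1 [0.5y] swap r/2=17/4983: DF=(1 − 17/4983·(0))/(1+17/4983) = 4983/5000 ≈ 0.996600
step 2 [1y] swap r/2=216/9767: DF=(1 − 216/9767·(0.996600))/(1+216/9767) = 598/625 ≈ 0.956800
step 3 [1.5y] bond c/2=13/400: DF=(4191897/4000000 − 13/400·(0.996600+0.956800))/(1+13/400) = 1907/2000 ≈ 0.953500

1 1/2 4983/5000
2 1 598/625
3 3/2 1907/2000
f(0.5y,1.5y) = ((4983/5000)/(1907/2000) − 1)/(1) = 431/9535 ≈ 4.5202%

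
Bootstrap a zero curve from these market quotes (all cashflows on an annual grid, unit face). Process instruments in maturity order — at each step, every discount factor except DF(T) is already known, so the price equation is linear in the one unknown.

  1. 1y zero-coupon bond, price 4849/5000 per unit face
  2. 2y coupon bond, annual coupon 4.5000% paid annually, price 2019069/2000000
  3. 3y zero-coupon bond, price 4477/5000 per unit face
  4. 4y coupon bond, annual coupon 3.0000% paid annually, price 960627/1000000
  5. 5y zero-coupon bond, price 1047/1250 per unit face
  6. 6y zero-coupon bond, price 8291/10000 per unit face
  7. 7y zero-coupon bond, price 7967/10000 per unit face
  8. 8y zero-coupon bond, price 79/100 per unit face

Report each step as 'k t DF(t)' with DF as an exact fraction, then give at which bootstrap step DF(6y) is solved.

step 1 [1y] zero: DF = P = 4849/5000 ≈ 0.969800
step 2 [2y] bond c/1=9/200: DF=(2019069/2000000 − 9/200·(0.969800))/(1+9/200) = 9243/10000 ≈ 0.924300
step 3 [3y] zero: DF = P = 4477/5000 ≈ 0.895400
step 4 [4y] bond c/1=3/100: DF=(960627/1000000 − 3/100·(0.969800+0.924300+0.895400))/(1+3/100) = 4257/5000 ≈ 0.851400
step 5 [5y] zero: DF = P = 1047/1250 ≈ 0.837600
step 6 [6y] zero: DF = P = 8291/10000 ≈ 0.829100
step 7 [7y] zero: DF = P = 7967/10000 ≈ 0.796700
step 8 [8y] zero: DF = P = 79/100 ≈ 0.790000

1 1 4849/5000
2 2 9243/10000
3 3 4477/5000
4 4 4257/5000
5 5 1047/1250
6 6 8291/10000
7 7 7967/10000
8 8 79/100
DF(6y) is solved at step 6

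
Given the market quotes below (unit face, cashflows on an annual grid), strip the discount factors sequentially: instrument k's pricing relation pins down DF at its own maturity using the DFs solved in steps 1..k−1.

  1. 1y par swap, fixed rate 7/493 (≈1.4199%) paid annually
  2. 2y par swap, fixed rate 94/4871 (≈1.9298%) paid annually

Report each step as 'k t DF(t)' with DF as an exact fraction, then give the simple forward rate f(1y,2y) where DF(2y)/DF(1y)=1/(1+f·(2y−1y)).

1 1 493/500
2 2 1203/1250
f(1y,2y) = ((493/500)/(1203/1250) − 1)/(1) = 59/2406 ≈ 2.4522%

step 1 [1y] swap r/1=7/493: DF=(1 − 7/493·(0))/(1+7/493) = 493/500 ≈ 0.986000
step 2 [2y] swap r/1=94/4871: DF=(1 − 94/4871·(0.986000))/(1+94/4871) = 1203/1250 ≈ 0.962400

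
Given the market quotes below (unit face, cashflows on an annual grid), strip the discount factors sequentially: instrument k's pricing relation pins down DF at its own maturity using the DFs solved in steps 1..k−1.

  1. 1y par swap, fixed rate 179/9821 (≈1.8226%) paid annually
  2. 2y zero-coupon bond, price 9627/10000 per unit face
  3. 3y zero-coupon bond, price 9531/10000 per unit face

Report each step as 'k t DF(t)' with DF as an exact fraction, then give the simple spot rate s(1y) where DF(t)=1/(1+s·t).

step 1 [1y] swap r/1=179/9821: DF=(1 − 179/9821·(0))/(1+179/9821) = 9821/10000 ≈ 0.982100
step 2 [2y] zero: DF = P = 9627/10000 ≈ 0.962700
step 3 [3y] zero: DF = P = 9531/10000 ≈ 0.953100

1 1 9821/10000
2 2 9627/10000
3 3 9531/10000
s(1y) = (1/(9821/10000) − 1)/(1) = 179/9821 ≈ 1.8226%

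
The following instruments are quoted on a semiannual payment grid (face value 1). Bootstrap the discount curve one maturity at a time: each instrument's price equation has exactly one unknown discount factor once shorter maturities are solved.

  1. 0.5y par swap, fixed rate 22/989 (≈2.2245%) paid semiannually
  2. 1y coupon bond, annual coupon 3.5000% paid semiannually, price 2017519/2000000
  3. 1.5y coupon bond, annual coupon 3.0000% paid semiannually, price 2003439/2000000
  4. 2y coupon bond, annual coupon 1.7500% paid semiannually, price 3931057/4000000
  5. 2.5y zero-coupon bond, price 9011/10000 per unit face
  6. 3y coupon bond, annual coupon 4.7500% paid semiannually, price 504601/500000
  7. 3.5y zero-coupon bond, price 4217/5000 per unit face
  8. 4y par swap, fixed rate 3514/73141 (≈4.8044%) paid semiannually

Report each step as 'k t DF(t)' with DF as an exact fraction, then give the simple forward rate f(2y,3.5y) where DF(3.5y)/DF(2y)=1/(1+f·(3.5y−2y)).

step 1 [0.5y] swap r/2=11/989: DF=(1 − 11/989·(0))/(1+11/989) = 989/1000 ≈ 0.989000
step 2 [1y] bond c/2=7/400: DF=(2017519/2000000 − 7/400·(0.989000))/(1+7/400) = 609/625 ≈ 0.974400
step 3 [1.5y] bond c/2=3/200: DF=(2003439/2000000 − 3/200·(0.989000+0.974400))/(1+3/200) = 9579/10000 ≈ 0.957900
step 4 [2y] bond c/2=7/800: DF=(3931057/4000000 − 7/800·(0.989000+0.974400+0.957900))/(1+7/800) = 9489/10000 ≈ 0.948900
step 5 [2.5y] zero: DF = P = 9011/10000 ≈ 0.901100
step 6 [3y] bond c/2=19/800: DF=(504601/500000 − 19/800·(0.989000+0.974400+0.957900+0.948900+0.901100))/(1+19/800) = 8751/10000 ≈ 0.875100
step 7 [3.5y] zero: DF = P = 4217/5000 ≈ 0.843400
step 8 [4y] swap r/2=1757/73141: DF=(1 − 1757/73141·(0.989000+0.974400+0.957900+0.948900+0.901100+0.875100+0.843400))/(1+1757/73141) = 8243/10000 ≈ 0.824300

1 1/2 989/1000
2 1 609/625
3 3/2 9579/10000
4 2 9489/10000
5 5/2 9011/10000
6 3 8751/10000
7 7/2 4217/5000
8 4 8243/10000
f(2y,3.5y) = ((9489/10000)/(4217/5000) − 1)/(3/2) = 1055/12651 ≈ 8.3393%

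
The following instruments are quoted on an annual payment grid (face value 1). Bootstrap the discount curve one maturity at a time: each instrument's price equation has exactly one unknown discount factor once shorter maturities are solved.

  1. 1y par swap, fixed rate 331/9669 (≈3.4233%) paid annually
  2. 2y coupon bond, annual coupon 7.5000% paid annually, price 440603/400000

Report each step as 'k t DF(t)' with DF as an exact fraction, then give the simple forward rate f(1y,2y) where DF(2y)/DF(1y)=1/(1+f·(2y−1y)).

1 1 9669/10000
2 2 2393/2500
f(1y,2y) = ((9669/10000)/(2393/2500) − 1)/(1) = 97/9572 ≈ 1.0134%

step 1 [1y] swap r/1=331/9669: DF=(1 − 331/9669·(0))/(1+331/9669) = 9669/10000 ≈ 0.966900
step 2 [2y] bond c/1=3/40: DF=(440603/400000 − 3/40·(0.966900))/(1+3/40) = 2393/2500 ≈ 0.957200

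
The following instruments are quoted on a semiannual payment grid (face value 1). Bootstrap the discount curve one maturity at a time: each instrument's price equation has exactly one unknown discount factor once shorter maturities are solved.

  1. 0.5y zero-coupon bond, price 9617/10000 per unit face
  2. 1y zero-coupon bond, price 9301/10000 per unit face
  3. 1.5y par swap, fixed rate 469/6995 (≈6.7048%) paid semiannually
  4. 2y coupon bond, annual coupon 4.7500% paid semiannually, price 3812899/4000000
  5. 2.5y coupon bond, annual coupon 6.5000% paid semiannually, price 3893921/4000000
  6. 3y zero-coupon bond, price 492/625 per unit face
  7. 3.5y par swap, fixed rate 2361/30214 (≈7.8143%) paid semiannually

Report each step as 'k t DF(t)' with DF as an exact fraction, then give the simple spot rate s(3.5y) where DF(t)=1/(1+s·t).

1 1/2 9617/10000
2 1 9301/10000
3 3/2 4531/5000
4 2 4331/5000
5 5/2 331/400
6 3 492/625
7 7/2 7639/10000
s(3.5y) = (1/(7639/10000) − 1)/(7/2) = 4722/53473 ≈ 8.8306%

step 1 [0.5y] zero: DF = P = 9617/10000 ≈ 0.961700
step 2 [1y] zero: DF = P = 9301/10000 ≈ 0.930100
step 3 [1.5y] swap r/2=469/13990: DF=(1 − 469/13990·(0.961700+0.930100))/(1+469/13990) = 4531/5000 ≈ 0.906200
step 4 [2y] bond c/2=19/800: DF=(3812899/4000000 − 19/800·(0.961700+0.930100+0.906200))/(1+19/800) = 4331/5000 ≈ 0.866200
step 5 [2.5y] bond c/2=13/400: DF=(3893921/4000000 − 13/400·(0.961700+0.930100+0.906200+0.866200))/(1+13/400) = 331/400 ≈ 0.827500
step 6 [3y] zero: DF = P = 492/625 ≈ 0.787200
step 7 [3.5y] swap r/2=2361/60428: DF=(1 − 2361/60428·(0.961700+0.930100+0.906200+0.866200+0.827500+0.787200))/(1+2361/60428) = 7639/10000 ≈ 0.763900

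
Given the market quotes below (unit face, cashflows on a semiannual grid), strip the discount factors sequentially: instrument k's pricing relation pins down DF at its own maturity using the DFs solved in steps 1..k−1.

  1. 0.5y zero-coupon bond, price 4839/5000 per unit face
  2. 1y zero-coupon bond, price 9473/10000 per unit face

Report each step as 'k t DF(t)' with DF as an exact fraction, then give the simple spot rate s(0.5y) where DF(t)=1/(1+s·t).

step 1 [0.5y] zero: DF = P = 4839/5000 ≈ 0.967800
step 2 [1y] zero: DF = P = 9473/10000 ≈ 0.947300

1 1/2 4839/5000
2 1 9473/10000
s(0.5y) = (1/(4839/5000) − 1)/(1/2) = 322/4839 ≈ 6.6543%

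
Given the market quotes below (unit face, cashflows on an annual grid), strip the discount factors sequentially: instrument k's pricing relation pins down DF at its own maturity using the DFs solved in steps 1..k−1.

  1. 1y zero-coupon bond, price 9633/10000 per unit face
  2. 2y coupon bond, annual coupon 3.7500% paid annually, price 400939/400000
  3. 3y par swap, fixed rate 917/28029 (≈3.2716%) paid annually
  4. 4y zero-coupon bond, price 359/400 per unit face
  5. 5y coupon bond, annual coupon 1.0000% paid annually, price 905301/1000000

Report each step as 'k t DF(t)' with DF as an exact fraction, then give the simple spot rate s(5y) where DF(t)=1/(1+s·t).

1 1 9633/10000
2 2 9313/10000
3 3 9083/10000
4 4 359/400
5 5 8597/10000
s(5y) = (1/(8597/10000) − 1)/(5) = 1403/42985 ≈ 3.2639%

step 1 [1y] zero: DF = P = 9633/10000 ≈ 0.963300
step 2 [2y] bond c/1=3/80: DF=(400939/400000 − 3/80·(0.963300))/(1+3/80) = 9313/10000 ≈ 0.931300
step 3 [3y] swap r/1=917/28029: DF=(1 − 917/28029·(0.963300+0.931300))/(1+917/28029) = 9083/10000 ≈ 0.908300
step 4 [4y] zero: DF = P = 359/400 ≈ 0.897500
step 5 [5y] bond c/1=1/100: DF=(905301/1000000 − 1/100·(0.963300+0.931300+0.908300+0.897500))/(1+1/100) = 8597/10000 ≈ 0.859700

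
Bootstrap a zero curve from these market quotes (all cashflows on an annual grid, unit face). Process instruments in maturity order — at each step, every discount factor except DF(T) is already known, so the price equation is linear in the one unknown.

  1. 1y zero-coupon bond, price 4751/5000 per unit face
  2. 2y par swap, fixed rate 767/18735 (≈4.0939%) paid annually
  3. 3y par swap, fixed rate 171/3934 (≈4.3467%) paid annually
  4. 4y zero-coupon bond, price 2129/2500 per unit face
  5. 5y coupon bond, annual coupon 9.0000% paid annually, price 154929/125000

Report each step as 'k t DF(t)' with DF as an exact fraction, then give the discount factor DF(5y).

1 1 4751/5000
2 2 9233/10000
3 3 8803/10000
4 4 2129/2500
5 5 4197/5000
DF(5y) = 4197/5000 ≈ 0.839400

step 1 [1y] zero: DF = P = 4751/5000 ≈ 0.950200
step 2 [2y] swap r/1=767/18735: DF=(1 − 767/18735·(0.950200))/(1+767/18735) = 9233/10000 ≈ 0.923300
step 3 [3y] swap r/1=171/3934: DF=(1 − 171/3934·(0.950200+0.923300))/(1+171/3934) = 8803/10000 ≈ 0.880300
step 4 [4y] zero: DF = P = 2129/2500 ≈ 0.851600
step 5 [5y] bond c/1=9/100: DF=(154929/125000 − 9/100·(0.950200+0.923300+0.880300+0.851600))/(1+9/100) = 4197/5000 ≈ 0.839400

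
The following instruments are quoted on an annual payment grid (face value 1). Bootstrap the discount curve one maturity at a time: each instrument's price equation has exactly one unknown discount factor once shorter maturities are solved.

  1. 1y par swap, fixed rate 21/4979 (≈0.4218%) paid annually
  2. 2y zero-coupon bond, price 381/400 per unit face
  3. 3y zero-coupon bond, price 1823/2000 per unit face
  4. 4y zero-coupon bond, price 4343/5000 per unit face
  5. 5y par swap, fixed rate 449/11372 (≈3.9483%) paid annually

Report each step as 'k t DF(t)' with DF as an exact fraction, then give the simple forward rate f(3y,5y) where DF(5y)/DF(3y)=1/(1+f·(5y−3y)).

step 1 [1y] swap r/1=21/4979: DF=(1 − 21/4979·(0))/(1+21/4979) = 4979/5000 ≈ 0.995800
step 2 [2y] zero: DF = P = 381/400 ≈ 0.952500
step 3 [3y] zero: DF = P = 1823/2000 ≈ 0.911500
step 4 [4y] zero: DF = P = 4343/5000 ≈ 0.868600
step 5 [5y] swap r/1=449/11372: DF=(1 − 449/11372·(0.995800+0.952500+0.911500+0.868600))/(1+449/11372) = 2051/2500 ≈ 0.820400

1 1 4979/5000
2 2 381/400
3 3 1823/2000
4 4 4343/5000
5 5 2051/2500
f(3y,5y) = ((1823/2000)/(2051/2500) − 1)/(2) = 911/16408 ≈ 5.5522%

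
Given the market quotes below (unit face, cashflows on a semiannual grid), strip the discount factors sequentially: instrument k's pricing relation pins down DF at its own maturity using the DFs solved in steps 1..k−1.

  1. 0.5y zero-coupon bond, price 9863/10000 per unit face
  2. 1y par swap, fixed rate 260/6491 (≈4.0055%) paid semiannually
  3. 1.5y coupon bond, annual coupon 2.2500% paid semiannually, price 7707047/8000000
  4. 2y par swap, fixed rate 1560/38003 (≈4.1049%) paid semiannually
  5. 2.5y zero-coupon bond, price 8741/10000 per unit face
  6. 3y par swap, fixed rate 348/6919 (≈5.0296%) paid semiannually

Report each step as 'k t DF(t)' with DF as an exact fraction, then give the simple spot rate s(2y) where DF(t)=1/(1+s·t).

1 1/2 9863/10000
2 1 961/1000
3 3/2 931/1000
4 2 461/500
5 5/2 8741/10000
6 3 538/625
s(2y) = (1/(461/500) − 1)/(2) = 39/922 ≈ 4.2299%

step 1 [0.5y] zero: DF = P = 9863/10000 ≈ 0.986300
step 2 [1y] swap r/2=130/6491: DF=(1 − 130/6491·(0.986300))/(1+130/6491) = 961/1000 ≈ 0.961000
step 3 [1.5y] bond c/2=9/800: DF=(7707047/8000000 − 9/800·(0.986300+0.961000))/(1+9/800) = 931/1000 ≈ 0.931000
step 4 [2y] swap r/2=780/38003: DF=(1 − 780/38003·(0.986300+0.961000+0.931000))/(1+780/38003) = 461/500 ≈ 0.922000
step 5 [2.5y] zero: DF = P = 8741/10000 ≈ 0.874100
step 6 [3y] swap r/2=174/6919: DF=(1 − 174/6919·(0.986300+0.961000+0.931000+0.922000+0.874100))/(1+174/6919) = 538/625 ≈ 0.860800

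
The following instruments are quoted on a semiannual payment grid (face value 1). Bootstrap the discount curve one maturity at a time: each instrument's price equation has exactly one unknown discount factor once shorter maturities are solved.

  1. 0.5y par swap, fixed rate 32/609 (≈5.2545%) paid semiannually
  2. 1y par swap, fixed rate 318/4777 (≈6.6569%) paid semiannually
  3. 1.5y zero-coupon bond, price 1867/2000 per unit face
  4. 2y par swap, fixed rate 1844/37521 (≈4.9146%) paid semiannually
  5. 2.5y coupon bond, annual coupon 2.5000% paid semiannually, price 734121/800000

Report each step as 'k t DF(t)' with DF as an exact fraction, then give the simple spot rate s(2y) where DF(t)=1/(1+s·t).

1 1/2 609/625
2 1 2341/2500
3 3/2 1867/2000
4 2 4539/5000
5 5/2 43/50
s(2y) = (1/(4539/5000) − 1)/(2) = 461/9078 ≈ 5.0782%

step 1 [0.5y] swap r/2=16/609: DF=(1 − 16/609·(0))/(1+16/609) = 609/625 ≈ 0.974400
step 2 [1y] swap r/2=159/4777: DF=(1 − 159/4777·(0.974400))/(1+159/4777) = 2341/2500 ≈ 0.936400
step 3 [1.5y] zero: DF = P = 1867/2000 ≈ 0.933500
step 4 [2y] swap r/2=922/37521: DF=(1 − 922/37521·(0.974400+0.936400+0.933500))/(1+922/37521) = 4539/5000 ≈ 0.907800
step 5 [2.5y] bond c/2=1/80: DF=(734121/800000 − 1/80·(0.974400+0.936400+0.933500+0.907800))/(1+1/80) = 43/50 ≈ 0.860000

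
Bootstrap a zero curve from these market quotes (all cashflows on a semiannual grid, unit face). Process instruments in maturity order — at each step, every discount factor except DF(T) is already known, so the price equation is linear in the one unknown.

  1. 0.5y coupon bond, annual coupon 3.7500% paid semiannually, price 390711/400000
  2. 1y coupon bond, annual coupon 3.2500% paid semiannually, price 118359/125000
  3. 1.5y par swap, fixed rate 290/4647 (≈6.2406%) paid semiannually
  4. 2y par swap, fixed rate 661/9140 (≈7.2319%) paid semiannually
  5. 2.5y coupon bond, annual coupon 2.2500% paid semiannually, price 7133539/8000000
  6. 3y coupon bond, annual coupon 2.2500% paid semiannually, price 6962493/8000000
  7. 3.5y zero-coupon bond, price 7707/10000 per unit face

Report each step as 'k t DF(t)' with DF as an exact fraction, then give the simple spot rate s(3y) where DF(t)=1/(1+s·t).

step 1 [0.5y] bond c/2=3/160: DF=(390711/400000 − 3/160·(0))/(1+3/160) = 2397/2500 ≈ 0.958800
step 2 [1y] bond c/2=13/800: DF=(118359/125000 − 13/800·(0.958800))/(1+13/800) = 2291/2500 ≈ 0.916400
step 3 [1.5y] swap r/2=145/4647: DF=(1 − 145/4647·(0.958800+0.916400))/(1+145/4647) = 913/1000 ≈ 0.913000
step 4 [2y] swap r/2=661/18280: DF=(1 − 661/18280·(0.958800+0.916400+0.913000))/(1+661/18280) = 4339/5000 ≈ 0.867800
step 5 [2.5y] bond c/2=9/800: DF=(7133539/8000000 − 9/800·(0.958800+0.916400+0.913000+0.867800))/(1+9/800) = 8411/10000 ≈ 0.841100
step 6 [3y] bond c/2=9/800: DF=(6962493/8000000 − 9/800·(0.958800+0.916400+0.913000+0.867800+0.841100))/(1+9/800) = 4053/5000 ≈ 0.810600
step 7 [3.5y] zero: DF = P = 7707/10000 ≈ 0.770700

1 1/2 2397/2500
2 1 2291/2500
3 3/2 913/1000
4 2 4339/5000
5 5/2 8411/10000
6 3 4053/5000
7 7/2 7707/10000
s(3y) = (1/(4053/5000) − 1)/(3) = 947/12159 ≈ 7.7885%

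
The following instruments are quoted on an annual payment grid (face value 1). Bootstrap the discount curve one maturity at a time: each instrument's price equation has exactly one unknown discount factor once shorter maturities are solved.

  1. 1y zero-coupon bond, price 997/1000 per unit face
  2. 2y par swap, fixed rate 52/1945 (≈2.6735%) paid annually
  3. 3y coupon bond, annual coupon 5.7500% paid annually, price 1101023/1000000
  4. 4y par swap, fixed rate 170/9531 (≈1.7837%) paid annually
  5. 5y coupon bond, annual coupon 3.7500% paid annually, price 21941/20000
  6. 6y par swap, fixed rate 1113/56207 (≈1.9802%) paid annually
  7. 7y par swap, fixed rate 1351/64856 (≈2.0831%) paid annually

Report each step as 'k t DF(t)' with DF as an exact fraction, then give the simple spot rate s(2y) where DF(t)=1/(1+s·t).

1 1 997/1000
2 2 237/250
3 3 4677/5000
4 4 233/250
5 5 2299/2500
6 6 8887/10000
7 7 8649/10000
s(2y) = (1/(237/250) − 1)/(2) = 13/474 ≈ 2.7426%

step 1 [1y] zero: DF = P = 997/1000 ≈ 0.997000
step 2 [2y] swap r/1=52/1945: DF=(1 − 52/1945·(0.997000))/(1+52/1945) = 237/250 ≈ 0.948000
step 3 [3y] bond c/1=23/400: DF=(1101023/1000000 − 23/400·(0.997000+0.948000))/(1+23/400) = 4677/5000 ≈ 0.935400
step 4 [4y] swap r/1=170/9531: DF=(1 − 170/9531·(0.997000+0.948000+0.935400))/(1+170/9531) = 233/250 ≈ 0.932000
step 5 [5y] bond c/1=3/80: DF=(21941/20000 − 3/80·(0.997000+0.948000+0.935400+0.932000))/(1+3/80) = 2299/2500 ≈ 0.919600
step 6 [6y] swap r/1=1113/56207: DF=(1 − 1113/56207·(0.997000+0.948000+0.935400+0.932000+0.919600))/(1+1113/56207) = 8887/10000 ≈ 0.888700
step 7 [7y] swap r/1=1351/64856: DF=(1 − 1351/64856·(0.997000+0.948000+0.935400+0.932000+0.919600+0.888700))/(1+1351/64856) = 8649/10000 ≈ 0.864900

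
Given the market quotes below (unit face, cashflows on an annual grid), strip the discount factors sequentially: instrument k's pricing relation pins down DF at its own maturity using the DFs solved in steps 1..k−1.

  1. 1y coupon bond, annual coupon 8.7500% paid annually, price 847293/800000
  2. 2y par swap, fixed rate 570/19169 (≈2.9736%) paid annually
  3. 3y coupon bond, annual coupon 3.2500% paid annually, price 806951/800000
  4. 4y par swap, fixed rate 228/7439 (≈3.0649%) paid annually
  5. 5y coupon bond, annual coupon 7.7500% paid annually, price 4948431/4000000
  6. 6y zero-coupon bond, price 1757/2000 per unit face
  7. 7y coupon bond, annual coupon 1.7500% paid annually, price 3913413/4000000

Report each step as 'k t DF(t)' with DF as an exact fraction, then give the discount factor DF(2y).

step 1 [1y] bond c/1=7/80: DF=(847293/800000 − 7/80·(0))/(1+7/80) = 9739/10000 ≈ 0.973900
step 2 [2y] swap r/1=570/19169: DF=(1 − 570/19169·(0.973900))/(1+570/19169) = 943/1000 ≈ 0.943000
step 3 [3y] bond c/1=13/400: DF=(806951/800000 − 13/400·(0.973900+0.943000))/(1+13/400) = 4583/5000 ≈ 0.916600
step 4 [4y] swap r/1=228/7439: DF=(1 − 228/7439·(0.973900+0.943000+0.916600))/(1+228/7439) = 443/500 ≈ 0.886000
step 5 [5y] bond c/1=31/400: DF=(4948431/4000000 − 31/400·(0.973900+0.943000+0.916600+0.886000))/(1+31/400) = 4403/5000 ≈ 0.880600
step 6 [6y] zero: DF = P = 1757/2000 ≈ 0.878500
step 7 [7y] bond c/1=7/400: DF=(3913413/4000000 − 7/400·(0.973900+0.943000+0.916600+0.886000+0.880600+0.878500))/(1+7/400) = 8673/10000 ≈ 0.867300

1 1 9739/10000
2 2 943/1000
3 3 4583/5000
4 4 443/500
5 5 4403/5000
6 6 1757/2000
7 7 8673/10000
DF(2y) = 943/1000 ≈ 0.943000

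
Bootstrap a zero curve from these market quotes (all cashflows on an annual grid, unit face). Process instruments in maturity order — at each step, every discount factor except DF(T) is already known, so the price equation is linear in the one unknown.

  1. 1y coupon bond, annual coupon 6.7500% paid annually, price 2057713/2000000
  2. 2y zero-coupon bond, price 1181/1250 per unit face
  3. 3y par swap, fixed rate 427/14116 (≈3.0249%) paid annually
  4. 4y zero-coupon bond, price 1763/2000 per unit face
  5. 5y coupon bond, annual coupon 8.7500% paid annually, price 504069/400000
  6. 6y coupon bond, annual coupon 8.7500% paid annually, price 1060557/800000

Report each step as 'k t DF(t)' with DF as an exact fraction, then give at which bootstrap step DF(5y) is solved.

step 1 [1y] bond c/1=27/400: DF=(2057713/2000000 − 27/400·(0))/(1+27/400) = 4819/5000 ≈ 0.963800
step 2 [2y] zero: DF = P = 1181/1250 ≈ 0.944800
step 3 [3y] swap r/1=427/14116: DF=(1 − 427/14116·(0.963800+0.944800))/(1+427/14116) = 4573/5000 ≈ 0.914600
step 4 [4y] zero: DF = P = 1763/2000 ≈ 0.881500
step 5 [5y] bond c/1=7/80: DF=(504069/400000 − 7/80·(0.963800+0.944800+0.914600+0.881500))/(1+7/80) = 8607/10000 ≈ 0.860700
step 6 [6y] bond c/1=7/80: DF=(1060557/800000 − 7/80·(0.963800+0.944800+0.914600+0.881500+0.860700))/(1+7/80) = 8517/10000 ≈ 0.851700

1 1 4819/5000
2 2 1181/1250
3 3 4573/5000
4 4 1763/2000
5 5 8607/10000
6 6 8517/10000
DF(5y) is solved at step 5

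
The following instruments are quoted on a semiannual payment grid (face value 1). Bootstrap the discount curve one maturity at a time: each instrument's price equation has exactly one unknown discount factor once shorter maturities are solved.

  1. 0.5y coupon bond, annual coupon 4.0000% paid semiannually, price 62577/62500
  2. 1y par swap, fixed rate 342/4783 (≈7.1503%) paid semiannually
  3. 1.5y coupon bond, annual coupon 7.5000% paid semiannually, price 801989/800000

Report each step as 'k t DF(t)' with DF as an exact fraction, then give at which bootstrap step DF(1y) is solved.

1 1/2 1227/1250
2 1 2329/2500
3 3/2 8971/10000
DF(1y) is solved at step 2

step 1 [0.5y] bond c/2=1/50: DF=(62577/62500 − 1/50·(0))/(1+1/50) = 1227/1250 ≈ 0.981600
step 2 [1y] swap r/2=171/4783: DF=(1 − 171/4783·(0.981600))/(1+171/4783) = 2329/2500 ≈ 0.931600
step 3 [1.5y] bond c/2=3/80: DF=(801989/800000 − 3/80·(0.981600+0.931600))/(1+3/80) = 8971/10000 ≈ 0.897100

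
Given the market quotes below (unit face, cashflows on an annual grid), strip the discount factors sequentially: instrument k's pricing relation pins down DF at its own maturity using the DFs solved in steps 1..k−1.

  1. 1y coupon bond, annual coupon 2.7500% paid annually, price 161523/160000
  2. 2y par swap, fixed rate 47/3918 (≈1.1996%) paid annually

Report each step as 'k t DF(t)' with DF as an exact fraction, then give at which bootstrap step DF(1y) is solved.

step 1 [1y] bond c/1=11/400: DF=(161523/160000 − 11/400·(0))/(1+11/400) = 393/400 ≈ 0.982500
step 2 [2y] swap r/1=47/3918: DF=(1 − 47/3918·(0.982500))/(1+47/3918) = 1953/2000 ≈ 0.976500

1 1 393/400
2 2 1953/2000
DF(1y) is solved at step 1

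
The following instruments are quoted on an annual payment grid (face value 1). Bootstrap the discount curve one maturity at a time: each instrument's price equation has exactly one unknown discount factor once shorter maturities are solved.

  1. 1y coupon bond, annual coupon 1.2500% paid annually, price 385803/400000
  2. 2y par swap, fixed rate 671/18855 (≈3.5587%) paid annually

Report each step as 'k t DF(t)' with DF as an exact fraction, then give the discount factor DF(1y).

1 1 4763/5000
2 2 9329/10000
DF(1y) = 4763/5000 ≈ 0.952600

step 1 [1y] bond c/1=1/80: DF=(385803/400000 − 1/80·(0))/(1+1/80) = 4763/5000 ≈ 0.952600
step 2 [2y] swap r/1=671/18855: DF=(1 − 671/18855·(0.952600))/(1+671/18855) = 9329/10000 ≈ 0.932900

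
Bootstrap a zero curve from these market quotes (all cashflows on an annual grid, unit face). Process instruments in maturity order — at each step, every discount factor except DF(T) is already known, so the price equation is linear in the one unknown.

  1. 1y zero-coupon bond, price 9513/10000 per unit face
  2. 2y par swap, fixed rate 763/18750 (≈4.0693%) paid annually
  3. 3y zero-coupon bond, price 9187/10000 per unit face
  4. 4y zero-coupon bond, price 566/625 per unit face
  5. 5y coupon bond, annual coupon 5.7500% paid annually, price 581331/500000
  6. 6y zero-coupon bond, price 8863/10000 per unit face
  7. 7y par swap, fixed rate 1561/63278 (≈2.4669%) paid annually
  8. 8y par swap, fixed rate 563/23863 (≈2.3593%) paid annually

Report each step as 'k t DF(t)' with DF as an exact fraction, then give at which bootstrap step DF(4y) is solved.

step 1 [1y] zero: DF = P = 9513/10000 ≈ 0.951300
step 2 [2y] swap r/1=763/18750: DF=(1 − 763/18750·(0.951300))/(1+763/18750) = 9237/10000 ≈ 0.923700
step 3 [3y] zero: DF = P = 9187/10000 ≈ 0.918700
step 4 [4y] zero: DF = P = 566/625 ≈ 0.905600
step 5 [5y] bond c/1=23/400: DF=(581331/500000 − 23/400·(0.951300+0.923700+0.918700+0.905600))/(1+23/400) = 8983/10000 ≈ 0.898300
step 6 [6y] zero: DF = P = 8863/10000 ≈ 0.886300
step 7 [7y] swap r/1=1561/63278: DF=(1 − 1561/63278·(0.951300+0.923700+0.918700+0.905600+0.898300+0.886300))/(1+1561/63278) = 8439/10000 ≈ 0.843900
step 8 [8y] swap r/1=563/23863: DF=(1 − 563/23863·(0.951300+0.923700+0.918700+0.905600+0.898300+0.886300+0.843900))/(1+563/23863) = 8311/10000 ≈ 0.831100

1 1 9513/10000
2 2 9237/10000
3 3 9187/10000
4 4 566/625
5 5 8983/10000
6 6 8863/10000
7 7 8439/10000
8 8 8311/10000
DF(4y) is solved at step 4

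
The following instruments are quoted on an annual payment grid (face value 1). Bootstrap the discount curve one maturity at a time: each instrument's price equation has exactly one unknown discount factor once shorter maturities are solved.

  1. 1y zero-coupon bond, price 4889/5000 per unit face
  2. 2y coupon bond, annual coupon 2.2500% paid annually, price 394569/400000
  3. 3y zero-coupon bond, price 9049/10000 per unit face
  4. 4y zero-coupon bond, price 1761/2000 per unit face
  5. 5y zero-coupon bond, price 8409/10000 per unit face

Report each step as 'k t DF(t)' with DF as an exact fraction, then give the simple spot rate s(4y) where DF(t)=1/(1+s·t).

step 1 [1y] zero: DF = P = 4889/5000 ≈ 0.977800
step 2 [2y] bond c/1=9/400: DF=(394569/400000 − 9/400·(0.977800))/(1+9/400) = 1179/1250 ≈ 0.943200
step 3 [3y] zero: DF = P = 9049/10000 ≈ 0.904900
step 4 [4y] zero: DF = P = 1761/2000 ≈ 0.880500
step 5 [5y] zero: DF = P = 8409/10000 ≈ 0.840900

1 1 4889/5000
2 2 1179/1250
3 3 9049/10000
4 4 1761/2000
5 5 8409/10000
s(4y) = (1/(1761/2000) − 1)/(4) = 239/7044 ≈ 3.3930%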